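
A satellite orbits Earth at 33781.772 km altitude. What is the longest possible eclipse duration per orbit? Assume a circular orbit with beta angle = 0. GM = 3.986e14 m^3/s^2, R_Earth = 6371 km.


r = 40152.7720 km
T = 1334.5451 min
Eclipse fraction = arcsin(R_E/r)/pi = arcsin(6371.0000/40152.7720)/pi
= arcsin(0.158669)/pi = 0.05072027
Eclipse duration = 0.05072027 * 1334.5451 = 67.6885 min

67.6885 minutes


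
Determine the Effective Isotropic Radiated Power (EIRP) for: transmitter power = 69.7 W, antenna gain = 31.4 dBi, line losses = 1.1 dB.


Pt = 69.7 W = 18.4323 dBW
EIRP = Pt_dBW + Gt - losses = 18.4323 + 31.4 - 1.1 = 48.7323 dBW

48.7323 dBW


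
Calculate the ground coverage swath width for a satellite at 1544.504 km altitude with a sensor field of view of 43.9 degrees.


FOV = 43.9 deg = 0.7661995 rad
swath = 2 * alt * tan(FOV/2) = 2 * 1544.504 * tan(0.3830998)
swath = 2 * 1544.504 * 0.4030115
swath = 1244.9056 km

1244.9056 km


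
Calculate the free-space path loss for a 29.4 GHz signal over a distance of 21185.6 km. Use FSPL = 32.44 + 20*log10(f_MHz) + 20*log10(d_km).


f = 29.4 GHz = 29400.0000 MHz
d = 21185.6 km
FSPL = 32.44 + 20*log10(29400.0000) + 20*log10(21185.6)
FSPL = 32.44 + 89.3669 + 86.5208
FSPL = 208.3278 dB

208.3278 dB


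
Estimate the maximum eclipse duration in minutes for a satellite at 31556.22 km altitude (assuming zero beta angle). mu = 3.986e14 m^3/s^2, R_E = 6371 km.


r = 37927.2200 km
T = 1225.1422 min
Eclipse fraction = arcsin(R_E/r)/pi = arcsin(6371.0000/37927.2200)/pi
= arcsin(0.1679796)/pi = 0.05372428
Eclipse duration = 0.05372428 * 1225.1422 = 65.8199 min

65.8199 minutes


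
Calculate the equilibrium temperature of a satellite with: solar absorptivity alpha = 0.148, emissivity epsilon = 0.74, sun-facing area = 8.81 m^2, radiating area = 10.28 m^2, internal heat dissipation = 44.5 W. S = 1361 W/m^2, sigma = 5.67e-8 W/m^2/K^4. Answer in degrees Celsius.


Numerator = alpha*S*A_sun + Q_int = 0.148*1361*8.81 + 44.5 = 1819.0807 W
Denominator = eps*sigma*A_rad = 0.74*5.67e-8*10.28 = 4.3132824e-07 W/K^4
T^4 = 4.217393e+09 K^4
T = 254.8361 K = -18.3139 C

-18.3139 degrees Celsius


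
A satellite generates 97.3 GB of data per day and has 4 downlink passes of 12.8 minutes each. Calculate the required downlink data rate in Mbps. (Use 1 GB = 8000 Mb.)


total contact time = 4 * 12.8 * 60 = 3072.0000 s
data = 97.3 GB = 778400.0000 Mb
rate = 778400.0000 / 3072.0000 = 253.3854 Mbps

253.3854 Mbps


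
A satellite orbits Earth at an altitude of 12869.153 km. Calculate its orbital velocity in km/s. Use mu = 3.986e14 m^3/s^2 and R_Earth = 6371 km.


r = R_E + alt = 6371.0 + 12869.153 = 19240.1530 km = 1.9240153e+07 m
v = sqrt(mu/r) = sqrt(3.986e14 / 1.9240153e+07) = 4551.6031 m/s = 4.5516 km/s

4.5516 km/s


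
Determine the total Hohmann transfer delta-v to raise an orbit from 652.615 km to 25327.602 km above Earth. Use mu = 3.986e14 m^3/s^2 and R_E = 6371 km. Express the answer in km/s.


r1 = 7023.6150 km = 7.023615e+06 m
r2 = 31698.6020 km = 3.1698602e+07 m
dv1 = sqrt(mu/r1)*(sqrt(2*r2/(r1+r2)) - 1) = 2105.8973 m/s
dv2 = sqrt(mu/r2)*(1 - sqrt(2*r1/(r1+r2))) = 1410.2645 m/s
total dv = |dv1| + |dv2| = 2105.8973 + 1410.2645 = 3516.1619 m/s = 3.5162 km/s

3.5162 km/s


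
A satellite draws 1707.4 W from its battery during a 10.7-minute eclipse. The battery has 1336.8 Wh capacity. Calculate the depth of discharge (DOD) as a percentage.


E_used = P * t / 60 = 1707.4 * 10.7 / 60 = 304.4863 Wh
DOD = E_used / E_total * 100 = 304.4863 / 1336.8 * 100
DOD = 22.7773 %

22.7773 %


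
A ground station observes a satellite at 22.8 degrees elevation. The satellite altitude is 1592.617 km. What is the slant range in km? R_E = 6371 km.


h = 1592.617 km, el = 22.8 deg
d = -R_E*sin(el) + sqrt((R_E*sin(el))^2 + 2*R_E*h + h^2)
d = -6371.0000*sin(0.3979351) + sqrt((6371.0000*0.3875156)^2 + 2*6371.0000*1592.617 + 1592.617^2)
d = 2909.3194 km

2909.3194 km


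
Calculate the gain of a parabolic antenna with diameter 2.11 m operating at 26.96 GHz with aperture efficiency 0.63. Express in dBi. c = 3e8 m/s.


lambda = c/f = 3e8 / 2.696e+10 = 0.0111276 m
G = eta*(pi*D/lambda)^2 = 0.63*(pi*2.11/0.0111276)^2
G = 223564.3090 (linear)
G = 10*log10(223564.3090) = 53.4940 dBi

53.4940 dBi


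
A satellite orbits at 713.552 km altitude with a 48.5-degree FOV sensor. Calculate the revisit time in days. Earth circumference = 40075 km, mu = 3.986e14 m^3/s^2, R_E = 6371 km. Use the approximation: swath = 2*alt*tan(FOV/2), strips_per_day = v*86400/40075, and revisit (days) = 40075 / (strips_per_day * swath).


swath = 2*713.552*tan(0.4232423) = 642.8635 km
v = sqrt(mu/r) = 7500.8840 m/s = 7.5009 km/s
strips/day = v*86400/40075 = 7.5009*86400/40075 = 16.1716
coverage/day = strips * swath = 16.1716 * 642.8635 = 10396.1231 km
revisit = 40075 / 10396.1231 = 3.8548 days

3.8548 days


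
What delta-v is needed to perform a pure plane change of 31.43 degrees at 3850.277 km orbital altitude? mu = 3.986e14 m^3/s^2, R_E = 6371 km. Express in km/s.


r = 10221.2770 km = 1.0221277e+07 m
V = sqrt(mu/r) = 6244.7645 m/s
di = 31.43 deg = 0.548557 rad
dV = 2*V*sin(di/2) = 2*6244.7645*sin(0.2742785)
dV = 3382.8198 m/s = 3.3828 km/s

3.3828 km/s


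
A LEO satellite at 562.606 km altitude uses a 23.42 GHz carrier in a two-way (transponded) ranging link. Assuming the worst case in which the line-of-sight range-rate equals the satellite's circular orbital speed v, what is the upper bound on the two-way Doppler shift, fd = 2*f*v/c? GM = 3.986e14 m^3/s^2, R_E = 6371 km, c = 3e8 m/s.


r = 6.933606e+06 m
v = sqrt(mu/r) = 7582.0923 m/s (worst-case radial velocity)
f = 23.42 GHz = 2.342e+10 Hz
fd = 2*f*v/c = 2*2.342e+10*7582.0923/3.0e+08
fd = 1.1838173e+06 Hz

1.1838e+06 Hz


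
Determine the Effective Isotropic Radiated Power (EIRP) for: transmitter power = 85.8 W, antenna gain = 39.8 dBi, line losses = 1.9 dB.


Pt = 85.8 W = 19.3349 dBW
EIRP = Pt_dBW + Gt - losses = 19.3349 + 39.8 - 1.9 = 57.2349 dBW

57.2349 dBW


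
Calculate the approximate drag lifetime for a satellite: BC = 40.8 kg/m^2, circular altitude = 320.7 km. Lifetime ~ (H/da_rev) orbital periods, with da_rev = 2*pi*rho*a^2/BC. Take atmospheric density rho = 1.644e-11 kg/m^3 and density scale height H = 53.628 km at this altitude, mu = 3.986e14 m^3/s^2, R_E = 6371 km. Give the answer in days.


a = R_E + alt = 6691.7000 km = 6.6917e+06 m
da_rev = 2*pi*rho*a^2/BC = 2*pi*1.644e-11*(6.6917e+06)^2/40.8 = 113.369033 m per revolution
N = H/da_rev = 53628.0000 m / 113.369033 m = 473.0392 revolutions
P = 2*pi*sqrt(a^3/mu) = 5447.7343 s
lifetime = N*P = 473.0392 * 5447.7343 = 2.576992e+06 s = 29.8263 days

29.8263 days


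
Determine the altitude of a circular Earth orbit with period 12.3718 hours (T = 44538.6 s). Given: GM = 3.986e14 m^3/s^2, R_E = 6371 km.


T = 44538.6 s
r = (mu*T^2/(4*pi^2))^(1/3) = (3.986e14 * 44538.6^2 / (4*pi^2))^(1/3)
r = 2.7157111e+07 m = 27157.1106 km
alt = r - R_E = 27157.1106 - 6371 = 20786.1106 km

20786.1106 km


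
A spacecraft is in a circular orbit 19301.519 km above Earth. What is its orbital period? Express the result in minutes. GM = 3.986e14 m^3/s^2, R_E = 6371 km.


r = 25672.5190 km = 2.5672519e+07 m
T = 2*pi*sqrt(r^3/mu) = 2*pi*sqrt(1.6920198e+22 / 3.986e14)
T = 40936.8053 s = 682.2801 min

682.2801 minutes


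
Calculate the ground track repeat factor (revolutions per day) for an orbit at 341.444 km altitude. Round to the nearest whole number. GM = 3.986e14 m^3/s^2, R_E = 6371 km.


r = 6.712444e+06 m
T = 2*pi*sqrt(r^3/mu) = 5473.0855 s = 91.2181 min
revs/day = 1440 / 91.2181 = 15.7863
Rounded: 16 revolutions per day

16 revolutions per day


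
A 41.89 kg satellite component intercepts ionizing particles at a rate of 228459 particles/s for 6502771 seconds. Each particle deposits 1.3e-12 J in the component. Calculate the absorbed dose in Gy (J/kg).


Total energy deposited = rate * time * E_per
  = 228459 * 6502771 * 1.3e-12 = 1.9313 J
Dose = E_total / mass = 1.9313 / 41.89
Dose = 0.04610412 Gy

0.0461 Gy


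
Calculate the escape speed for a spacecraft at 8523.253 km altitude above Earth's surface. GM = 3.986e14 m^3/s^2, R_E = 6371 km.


r = 6371.0 + 8523.253 = 14894.2530 km = 1.4894253e+07 m
v_esc = sqrt(2*mu/r) = sqrt(2*3.986e14 / 1.4894253e+07)
v_esc = 7316.0099 m/s = 7.3160 km/s

7.3160 km/s


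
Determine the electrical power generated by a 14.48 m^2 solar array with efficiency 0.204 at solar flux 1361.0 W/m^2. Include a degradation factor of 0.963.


P = area * eta * S * degradation
P = 14.48 * 0.204 * 1361.0 * 0.963
P = 3871.5346 W

3871.5346 W


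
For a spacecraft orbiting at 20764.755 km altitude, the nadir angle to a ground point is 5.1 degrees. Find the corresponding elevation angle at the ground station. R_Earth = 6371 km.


r = R_E + alt = 27135.7550 km
Law of sines in the satellite / Earth-center / ground-point triangle:
  sin(nadir)/R_E = sin(90 + el)/r  =>  cos(el) = (r/R_E)*sin(nadir)
cos(el) = (27135.7550 / 6371.0000) * sin(5.1 deg) = 0.3786241
el = arccos(0.3786241) = 67.7515 deg
(Earth-central angle = 90 - nadir - el = 17.1485 deg)

67.7515 degrees


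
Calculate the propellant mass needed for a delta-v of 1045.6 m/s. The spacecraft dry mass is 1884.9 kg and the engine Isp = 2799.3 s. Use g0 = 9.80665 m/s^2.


ve = Isp * g0 = 2799.3 * 9.80665 = 27451.755345 m/s
mass ratio = exp(dv/ve) = exp(1045.6/27451.755345) = 1.03882331
m_prop = m_dry * (mr - 1) = 1884.9 * (1.03882331 - 1)
m_prop = 73.1781 kg

73.1781 kg


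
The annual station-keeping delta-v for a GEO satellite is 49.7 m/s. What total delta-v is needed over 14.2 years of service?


dV = rate * years = 49.7 * 14.2
dV = 705.7400 m/s

705.7400 m/s


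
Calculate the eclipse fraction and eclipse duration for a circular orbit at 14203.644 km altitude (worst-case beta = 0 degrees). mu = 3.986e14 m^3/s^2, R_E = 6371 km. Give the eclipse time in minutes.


r = 20574.6440 km
T = 489.5065 min
Eclipse fraction = arcsin(R_E/r)/pi = arcsin(6371.0000/20574.6440)/pi
= arcsin(0.309653)/pi = 0.1002129
Eclipse duration = 0.1002129 * 489.5065 = 49.0549 min

49.0549 minutes


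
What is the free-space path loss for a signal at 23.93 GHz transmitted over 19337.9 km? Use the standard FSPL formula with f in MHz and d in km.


f = 23.93 GHz = 23930.0000 MHz
d = 19337.9 km
FSPL = 32.44 + 20*log10(23930.0000) + 20*log10(19337.9)
FSPL = 32.44 + 87.5789 + 85.7282
FSPL = 205.7470 dB

205.7470 dB


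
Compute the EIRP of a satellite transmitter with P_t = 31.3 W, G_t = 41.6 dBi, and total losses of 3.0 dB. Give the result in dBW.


Pt = 31.3 W = 14.9554 dBW
EIRP = Pt_dBW + Gt - losses = 14.9554 + 41.6 - 3.0 = 53.5554 dBW

53.5554 dBW


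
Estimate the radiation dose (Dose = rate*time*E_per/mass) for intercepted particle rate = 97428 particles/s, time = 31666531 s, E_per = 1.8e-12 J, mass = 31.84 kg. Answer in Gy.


Total energy deposited = rate * time * E_per
  = 97428 * 31666531 * 1.8e-12 = 5.5534 J
Dose = E_total / mass = 5.5534 / 31.84
Dose = 0.174415 Gy

0.1744 Gy


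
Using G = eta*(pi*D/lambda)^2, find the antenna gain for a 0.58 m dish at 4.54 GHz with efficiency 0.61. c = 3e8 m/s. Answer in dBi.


lambda = c/f = 3e8 / 4.54e+09 = 0.0660793 m
G = eta*(pi*D/lambda)^2 = 0.61*(pi*0.58/0.0660793)^2
G = 463.8257 (linear)
G = 10*log10(463.8257) = 26.6635 dBi

26.6635 dBi


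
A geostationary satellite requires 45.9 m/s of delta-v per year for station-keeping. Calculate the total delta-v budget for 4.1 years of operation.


dV = rate * years = 45.9 * 4.1
dV = 188.1900 m/s

188.1900 m/s


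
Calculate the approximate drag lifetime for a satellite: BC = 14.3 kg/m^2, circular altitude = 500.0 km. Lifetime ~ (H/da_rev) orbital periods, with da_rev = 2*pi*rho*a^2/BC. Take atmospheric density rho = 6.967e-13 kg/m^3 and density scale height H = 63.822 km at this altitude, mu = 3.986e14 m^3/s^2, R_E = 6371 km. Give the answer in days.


a = R_E + alt = 6871.0000 km = 6.871e+06 m
da_rev = 2*pi*rho*a^2/BC = 2*pi*6.967e-13*(6.871e+06)^2/14.3 = 14.452053 m per revolution
N = H/da_rev = 63822.0000 m / 14.452053 m = 4416.1201 revolutions
P = 2*pi*sqrt(a^3/mu) = 5668.1475 s
lifetime = N*P = 4416.1201 * 5668.1475 = 2.503122e+07 s = 289.7132 days

289.7132 days


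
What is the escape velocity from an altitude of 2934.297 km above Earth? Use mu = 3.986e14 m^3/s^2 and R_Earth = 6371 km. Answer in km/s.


r = 6371.0 + 2934.297 = 9305.2970 km = 9.305297e+06 m
v_esc = sqrt(2*mu/r) = sqrt(2*3.986e14 / 9.305297e+06)
v_esc = 9255.8973 m/s = 9.2559 km/s

9.2559 km/s


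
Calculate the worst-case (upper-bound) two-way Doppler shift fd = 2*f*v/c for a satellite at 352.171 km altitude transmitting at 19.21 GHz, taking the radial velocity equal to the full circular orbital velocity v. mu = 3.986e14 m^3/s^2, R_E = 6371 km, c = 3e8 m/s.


r = 6.723171e+06 m
v = sqrt(mu/r) = 7699.8377 m/s (worst-case radial velocity)
f = 19.21 GHz = 1.921e+10 Hz
fd = 2*f*v/c = 2*1.921e+10*7699.8377/3.0e+08
fd = 986092.5423 Hz

986092.5423 Hz


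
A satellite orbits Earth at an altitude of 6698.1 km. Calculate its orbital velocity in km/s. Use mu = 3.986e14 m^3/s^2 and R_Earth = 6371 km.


r = R_E + alt = 6371.0 + 6698.1 = 13069.1000 km = 1.30691e+07 m
v = sqrt(mu/r) = sqrt(3.986e14 / 1.30691e+07) = 5522.6282 m/s = 5.5226 km/s

5.5226 km/s


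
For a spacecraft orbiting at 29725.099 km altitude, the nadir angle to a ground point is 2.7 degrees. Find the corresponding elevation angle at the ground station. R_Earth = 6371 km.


r = R_E + alt = 36096.0990 km
Law of sines in the satellite / Earth-center / ground-point triangle:
  sin(nadir)/R_E = sin(90 + el)/r  =>  cos(el) = (r/R_E)*sin(nadir)
cos(el) = (36096.0990 / 6371.0000) * sin(2.7 deg) = 0.2668905
el = arccos(0.2668905) = 74.5207 deg
(Earth-central angle = 90 - nadir - el = 12.7793 deg)

74.5207 degrees


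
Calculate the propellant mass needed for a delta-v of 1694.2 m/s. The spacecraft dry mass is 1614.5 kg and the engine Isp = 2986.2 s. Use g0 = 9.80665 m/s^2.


ve = Isp * g0 = 2986.2 * 9.80665 = 29284.618230 m/s
mass ratio = exp(dv/ve) = exp(1694.2/29284.618230) = 1.05955912
m_prop = m_dry * (mr - 1) = 1614.5 * (1.05955912 - 1)
m_prop = 96.1582 kg

96.1582 kg


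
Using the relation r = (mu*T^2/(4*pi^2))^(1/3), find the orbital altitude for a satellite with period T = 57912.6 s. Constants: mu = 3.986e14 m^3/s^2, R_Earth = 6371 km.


T = 57912.6 s
r = (mu*T^2/(4*pi^2))^(1/3) = (3.986e14 * 57912.6^2 / (4*pi^2))^(1/3)
r = 3.2352504e+07 m = 32352.5036 km
alt = r - R_E = 32352.5036 - 6371 = 25981.5036 km

25981.5036 km


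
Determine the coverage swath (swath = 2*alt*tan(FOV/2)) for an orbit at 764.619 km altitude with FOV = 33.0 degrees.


FOV = 33.0 deg = 0.5759587 rad
swath = 2 * alt * tan(FOV/2) = 2 * 764.619 * tan(0.2879793)
swath = 2 * 764.619 * 0.2962135
swath = 452.9809 km

452.9809 km


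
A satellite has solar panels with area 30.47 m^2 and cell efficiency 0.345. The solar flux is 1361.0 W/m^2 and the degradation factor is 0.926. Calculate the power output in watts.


P = area * eta * S * degradation
P = 30.47 * 0.345 * 1361.0 * 0.926
P = 13248.3155 W

13248.3155 W


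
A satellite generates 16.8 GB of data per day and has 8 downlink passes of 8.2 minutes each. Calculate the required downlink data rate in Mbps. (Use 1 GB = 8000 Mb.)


total contact time = 8 * 8.2 * 60 = 3936.0000 s
data = 16.8 GB = 134400.0000 Mb
rate = 134400.0000 / 3936.0000 = 34.1463 Mbps

34.1463 Mbps


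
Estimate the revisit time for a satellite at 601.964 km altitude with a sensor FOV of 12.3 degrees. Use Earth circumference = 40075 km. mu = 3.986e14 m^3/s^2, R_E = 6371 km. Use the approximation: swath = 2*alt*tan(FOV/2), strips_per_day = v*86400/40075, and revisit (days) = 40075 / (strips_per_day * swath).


swath = 2*601.964*tan(0.1073377) = 129.7255 km
v = sqrt(mu/r) = 7560.6640 m/s = 7.5607 km/s
strips/day = v*86400/40075 = 7.5607*86400/40075 = 16.3005
coverage/day = strips * swath = 16.3005 * 129.7255 = 2114.5869 km
revisit = 40075 / 2114.5869 = 18.9517 days

18.9517 days


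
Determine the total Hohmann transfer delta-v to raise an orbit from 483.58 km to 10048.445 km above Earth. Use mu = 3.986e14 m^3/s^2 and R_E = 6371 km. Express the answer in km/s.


r1 = 6854.5800 km = 6.85458e+06 m
r2 = 16419.4450 km = 1.6419445e+07 m
dv1 = sqrt(mu/r1)*(sqrt(2*r2/(r1+r2)) - 1) = 1432.4178 m/s
dv2 = sqrt(mu/r2)*(1 - sqrt(2*r1/(r1+r2))) = 1145.6214 m/s
total dv = |dv1| + |dv2| = 1432.4178 + 1145.6214 = 2578.0392 m/s = 2.5780 km/s

2.5780 km/s


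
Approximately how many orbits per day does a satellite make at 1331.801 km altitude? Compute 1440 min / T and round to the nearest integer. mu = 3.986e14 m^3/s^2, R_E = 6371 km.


r = 7.702801e+06 m
T = 2*pi*sqrt(r^3/mu) = 6727.9730 s = 112.1329 min
revs/day = 1440 / 112.1329 = 12.8419
Rounded: 13 revolutions per day

13 revolutions per day


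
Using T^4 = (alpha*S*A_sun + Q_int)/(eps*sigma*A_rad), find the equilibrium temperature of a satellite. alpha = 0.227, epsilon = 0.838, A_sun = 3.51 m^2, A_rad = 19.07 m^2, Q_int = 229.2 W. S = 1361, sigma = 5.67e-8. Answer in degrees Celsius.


Numerator = alpha*S*A_sun + Q_int = 0.227*1361*3.51 + 229.2 = 1313.6040 W
Denominator = eps*sigma*A_rad = 0.838*5.67e-8*19.07 = 9.0610342e-07 W/K^4
T^4 = 1.4497285e+09 K^4
T = 195.1289 K = -78.0211 C

-78.0211 degrees Celsius


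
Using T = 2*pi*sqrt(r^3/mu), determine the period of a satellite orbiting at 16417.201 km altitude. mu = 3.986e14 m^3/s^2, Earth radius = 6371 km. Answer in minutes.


r = 22788.2010 km = 2.2788201e+07 m
T = 2*pi*sqrt(r^3/mu) = 2*pi*sqrt(1.1833961e+22 / 3.986e14)
T = 34235.4691 s = 570.5912 min

570.5912 minutes


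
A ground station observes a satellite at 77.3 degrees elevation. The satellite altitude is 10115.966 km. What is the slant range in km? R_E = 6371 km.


h = 10115.966 km, el = 77.3 deg
d = -R_E*sin(el) + sqrt((R_E*sin(el))^2 + 2*R_E*h + h^2)
d = -6371.0000*sin(1.3491) + sqrt((6371.0000*0.9755345)^2 + 2*6371.0000*10115.966 + 10115.966^2)
d = 10212.2324 km

10212.2324 km


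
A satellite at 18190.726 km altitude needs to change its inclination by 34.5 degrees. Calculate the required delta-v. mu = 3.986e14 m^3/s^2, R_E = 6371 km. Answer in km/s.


r = 24561.7260 km = 2.4561726e+07 m
V = sqrt(mu/r) = 4028.4614 m/s
di = 34.5 deg = 0.6021386 rad
dV = 2*V*sin(di/2) = 2*4028.4614*sin(0.3010693)
dV = 2389.2126 m/s = 2.3892 km/s

2.3892 km/s


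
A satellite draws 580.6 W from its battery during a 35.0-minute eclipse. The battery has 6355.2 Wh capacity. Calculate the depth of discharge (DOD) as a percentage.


E_used = P * t / 60 = 580.6 * 35.0 / 60 = 338.6833 Wh
DOD = E_used / E_total * 100 = 338.6833 / 6355.2 * 100
DOD = 5.3292 %

5.3292 %


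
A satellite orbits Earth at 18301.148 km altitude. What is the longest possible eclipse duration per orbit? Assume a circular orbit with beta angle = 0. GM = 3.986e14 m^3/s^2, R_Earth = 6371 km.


r = 24672.1480 km
T = 642.7919 min
Eclipse fraction = arcsin(R_E/r)/pi = arcsin(6371.0000/24672.1480)/pi
= arcsin(0.2582264)/pi = 0.08313805
Eclipse duration = 0.08313805 * 642.7919 = 53.4405 min

53.4405 minutes


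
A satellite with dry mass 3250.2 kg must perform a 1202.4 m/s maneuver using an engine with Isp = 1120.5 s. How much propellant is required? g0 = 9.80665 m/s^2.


ve = Isp * g0 = 1120.5 * 9.80665 = 10988.351325 m/s
mass ratio = exp(dv/ve) = exp(1202.4/10988.351325) = 1.11563636
m_prop = m_dry * (mr - 1) = 3250.2 * (1.11563636 - 1)
m_prop = 375.8413 kg

375.8413 kg


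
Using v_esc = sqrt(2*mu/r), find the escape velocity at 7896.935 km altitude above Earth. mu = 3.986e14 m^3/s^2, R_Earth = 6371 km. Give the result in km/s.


r = 6371.0 + 7896.935 = 14267.9350 km = 1.4267935e+07 m
v_esc = sqrt(2*mu/r) = sqrt(2*3.986e14 / 1.4267935e+07)
v_esc = 7474.8604 m/s = 7.4749 km/s

7.4749 km/s


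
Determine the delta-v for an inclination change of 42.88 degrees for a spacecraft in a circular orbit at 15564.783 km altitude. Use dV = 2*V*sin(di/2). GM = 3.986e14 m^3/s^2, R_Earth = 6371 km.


r = 21935.7830 km = 2.1935783e+07 m
V = sqrt(mu/r) = 4262.7717 m/s
di = 42.88 deg = 0.7483972 rad
dV = 2*V*sin(di/2) = 2*4262.7717*sin(0.3741986)
dV = 3116.3137 m/s = 3.1163 km/s

3.1163 km/s


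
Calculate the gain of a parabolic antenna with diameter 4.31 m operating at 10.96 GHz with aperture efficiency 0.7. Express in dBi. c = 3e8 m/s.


lambda = c/f = 3e8 / 1.096e+10 = 0.02737226 m
G = eta*(pi*D/lambda)^2 = 0.7*(pi*4.31/0.02737226)^2
G = 171289.5722 (linear)
G = 10*log10(171289.5722) = 52.3373 dBi

52.3373 dBi


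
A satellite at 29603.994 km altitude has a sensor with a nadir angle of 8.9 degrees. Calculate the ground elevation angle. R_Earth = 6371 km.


r = R_E + alt = 35974.9940 km
Law of sines in the satellite / Earth-center / ground-point triangle:
  sin(nadir)/R_E = sin(90 + el)/r  =>  cos(el) = (r/R_E)*sin(nadir)
cos(el) = (35974.9940 / 6371.0000) * sin(8.9 deg) = 0.8735999
el = arccos(0.8735999) = 29.1203 deg
(Earth-central angle = 90 - nadir - el = 51.9797 deg)

29.1203 degrees


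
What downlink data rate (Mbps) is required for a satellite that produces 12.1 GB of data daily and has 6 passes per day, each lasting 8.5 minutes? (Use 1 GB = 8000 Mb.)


total contact time = 6 * 8.5 * 60 = 3060.0000 s
data = 12.1 GB = 96800.0000 Mb
rate = 96800.0000 / 3060.0000 = 31.6340 Mbps

31.6340 Mbps


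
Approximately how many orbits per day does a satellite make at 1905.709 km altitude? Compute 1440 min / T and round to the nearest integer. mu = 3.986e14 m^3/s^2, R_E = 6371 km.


r = 8.276709e+06 m
T = 2*pi*sqrt(r^3/mu) = 7493.7250 s = 124.8954 min
revs/day = 1440 / 124.8954 = 11.5296
Rounded: 12 revolutions per day

12 revolutions per day


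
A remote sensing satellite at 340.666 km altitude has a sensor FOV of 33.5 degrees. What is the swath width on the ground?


FOV = 33.5 deg = 0.5846853 rad
swath = 2 * alt * tan(FOV/2) = 2 * 340.666 * tan(0.2923426)
swath = 2 * 340.666 * 0.3009658
swath = 205.0577 km

205.0577 km


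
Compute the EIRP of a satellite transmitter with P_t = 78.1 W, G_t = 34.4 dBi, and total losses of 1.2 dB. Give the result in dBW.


Pt = 78.1 W = 18.9265 dBW
EIRP = Pt_dBW + Gt - losses = 18.9265 + 34.4 - 1.2 = 52.1265 dBW

52.1265 dBW


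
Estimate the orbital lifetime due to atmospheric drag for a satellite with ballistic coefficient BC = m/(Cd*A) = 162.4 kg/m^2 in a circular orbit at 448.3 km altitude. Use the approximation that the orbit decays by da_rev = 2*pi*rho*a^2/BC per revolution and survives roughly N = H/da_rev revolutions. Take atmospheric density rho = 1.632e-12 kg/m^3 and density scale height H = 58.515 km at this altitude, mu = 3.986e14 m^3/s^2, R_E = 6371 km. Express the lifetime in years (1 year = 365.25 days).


a = R_E + alt = 6819.3000 km = 6.8193e+06 m
da_rev = 2*pi*rho*a^2/BC = 2*pi*1.632e-12*(6.8193e+06)^2/162.4 = 2.936254 m per revolution
N = H/da_rev = 58515.0000 m / 2.936254 m = 19928.4544 revolutions
P = 2*pi*sqrt(a^3/mu) = 5604.2941 s
lifetime = N*P = 19928.4544 * 5604.2941 = 1.1168492e+08 s = 1292.6495 days
years = 1292.6495 / 365.25 = 3.5391 years

3.5391 years


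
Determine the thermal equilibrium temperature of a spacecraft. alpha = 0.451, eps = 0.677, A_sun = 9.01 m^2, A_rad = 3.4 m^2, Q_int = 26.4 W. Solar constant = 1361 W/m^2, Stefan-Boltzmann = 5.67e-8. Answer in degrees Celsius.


Numerator = alpha*S*A_sun + Q_int = 0.451*1361*9.01 + 26.4 = 5556.8371 W
Denominator = eps*sigma*A_rad = 0.677*5.67e-8*3.4 = 1.3051206e-07 W/K^4
T^4 = 4.2577193e+10 K^4
T = 454.2493 K = 181.0993 C

181.0993 degrees Celsius


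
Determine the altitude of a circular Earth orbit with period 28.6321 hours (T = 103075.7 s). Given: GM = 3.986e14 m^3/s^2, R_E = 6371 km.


T = 103075.7 s
r = (mu*T^2/(4*pi^2))^(1/3) = (3.986e14 * 103075.7^2 / (4*pi^2))^(1/3)
r = 4.7514925e+07 m = 47514.9250 km
alt = r - R_E = 47514.9250 - 6371 = 41143.9250 km

41143.9250 km


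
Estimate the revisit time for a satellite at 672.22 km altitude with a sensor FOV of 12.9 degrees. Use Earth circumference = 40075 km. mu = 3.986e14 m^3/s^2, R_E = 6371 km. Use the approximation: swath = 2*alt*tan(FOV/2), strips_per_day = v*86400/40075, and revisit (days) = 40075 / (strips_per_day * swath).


swath = 2*672.22*tan(0.1125737) = 151.9912 km
v = sqrt(mu/r) = 7522.8607 m/s = 7.5229 km/s
strips/day = v*86400/40075 = 7.5229*86400/40075 = 16.2190
coverage/day = strips * swath = 16.2190 * 151.9912 = 2465.1410 km
revisit = 40075 / 2465.1410 = 16.2567 days

16.2567 days


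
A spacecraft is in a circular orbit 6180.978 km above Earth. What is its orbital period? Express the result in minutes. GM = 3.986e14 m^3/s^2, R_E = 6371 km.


r = 12551.9780 km = 1.2551978e+07 m
T = 2*pi*sqrt(r^3/mu) = 2*pi*sqrt(1.9775911e+21 / 3.986e14)
T = 13995.2118 s = 233.2535 min

233.2535 minutes


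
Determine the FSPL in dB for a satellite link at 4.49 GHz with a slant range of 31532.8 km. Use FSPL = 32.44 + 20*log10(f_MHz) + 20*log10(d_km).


f = 4.49 GHz = 4490.0000 MHz
d = 31532.8 km
FSPL = 32.44 + 20*log10(4490.0000) + 20*log10(31532.8)
FSPL = 32.44 + 73.0449 + 89.9753
FSPL = 195.4602 dB

195.4602 dB


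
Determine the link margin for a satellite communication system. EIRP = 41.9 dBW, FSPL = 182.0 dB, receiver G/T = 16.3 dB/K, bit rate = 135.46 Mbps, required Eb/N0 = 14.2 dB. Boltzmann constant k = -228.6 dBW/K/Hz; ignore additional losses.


C/N0 = EIRP - FSPL + G/T - k = 41.9 - 182.0 + 16.3 - (-228.6)
C/N0 = 104.8000 dB-Hz
R_b = 135.46 Mbps = 1.3546e+08 bps -> 10*log10(R_b) = 81.3181 dB-Hz
Eb/N0 = C/N0 - 10*log10(R_b) = 104.8000 - 81.3181 = 23.4819 dB
Margin = Eb/N0 - Eb/N0_req = 23.4819 - 14.2 = 9.2819 dB (link closes)

9.2819 dB


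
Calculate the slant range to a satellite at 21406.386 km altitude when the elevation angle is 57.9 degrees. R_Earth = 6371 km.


h = 21406.386 km, el = 57.9 deg
d = -R_E*sin(el) + sqrt((R_E*sin(el))^2 + 2*R_E*h + h^2)
d = -6371.0000*sin(1.0105) + sqrt((6371.0000*0.8471219)^2 + 2*6371.0000*21406.386 + 21406.386^2)
d = 22173.2835 km

22173.2835 km


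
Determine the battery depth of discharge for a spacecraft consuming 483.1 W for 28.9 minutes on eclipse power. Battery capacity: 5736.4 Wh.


E_used = P * t / 60 = 483.1 * 28.9 / 60 = 232.6932 Wh
DOD = E_used / E_total * 100 = 232.6932 / 5736.4 * 100
DOD = 4.0564 %

4.0564 %


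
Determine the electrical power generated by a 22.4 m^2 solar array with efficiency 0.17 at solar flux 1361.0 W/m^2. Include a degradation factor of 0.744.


P = area * eta * S * degradation
P = 22.4 * 0.17 * 1361.0 * 0.744
P = 3855.9199 W

3855.9199 W


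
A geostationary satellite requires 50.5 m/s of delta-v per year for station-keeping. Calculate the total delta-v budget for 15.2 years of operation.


dV = rate * years = 50.5 * 15.2
dV = 767.6000 m/s

767.6000 m/s


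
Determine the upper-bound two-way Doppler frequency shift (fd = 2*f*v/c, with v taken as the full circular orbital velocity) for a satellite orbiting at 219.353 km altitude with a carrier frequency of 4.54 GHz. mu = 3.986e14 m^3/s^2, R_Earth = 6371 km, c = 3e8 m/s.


r = 6.590353e+06 m
v = sqrt(mu/r) = 7777.0396 m/s (worst-case radial velocity)
f = 4.54 GHz = 4.54e+09 Hz
fd = 2*f*v/c = 2*4.54e+09*7777.0396/3.0e+08
fd = 235385.0642 Hz

235385.0642 Hz


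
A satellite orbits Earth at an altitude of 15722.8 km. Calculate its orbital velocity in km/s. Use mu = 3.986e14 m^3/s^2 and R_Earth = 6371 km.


r = R_E + alt = 6371.0 + 15722.8 = 22093.8000 km = 2.20938e+07 m
v = sqrt(mu/r) = sqrt(3.986e14 / 2.20938e+07) = 4247.5005 m/s = 4.2475 km/s

4.2475 km/s


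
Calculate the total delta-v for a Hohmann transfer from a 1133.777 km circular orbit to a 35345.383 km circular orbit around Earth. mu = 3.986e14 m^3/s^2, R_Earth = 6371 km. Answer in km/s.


r1 = 7504.7770 km = 7.504777e+06 m
r2 = 41716.3830 km = 4.1716383e+07 m
dv1 = sqrt(mu/r1)*(sqrt(2*r2/(r1+r2)) - 1) = 2200.5263 m/s
dv2 = sqrt(mu/r2)*(1 - sqrt(2*r1/(r1+r2))) = 1384.1563 m/s
total dv = |dv1| + |dv2| = 2200.5263 + 1384.1563 = 3584.6826 m/s = 3.5847 km/s

3.5847 km/s


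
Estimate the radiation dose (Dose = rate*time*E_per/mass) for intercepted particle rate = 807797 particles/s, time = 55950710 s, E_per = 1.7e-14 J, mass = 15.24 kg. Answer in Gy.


Total energy deposited = rate * time * E_per
  = 807797 * 55950710 * 1.7e-14 = 0.7683459 J
Dose = E_total / mass = 0.7683459 / 15.24
Dose = 0.0504164 Gy

0.0504 Gy


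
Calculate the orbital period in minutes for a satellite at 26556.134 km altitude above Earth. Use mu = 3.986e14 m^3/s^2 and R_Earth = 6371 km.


r = 32927.1340 km = 3.2927134e+07 m
T = 2*pi*sqrt(r^3/mu) = 2*pi*sqrt(3.5699472e+22 / 3.986e14)
T = 59462.3567 s = 991.0393 min

991.0393 minutes


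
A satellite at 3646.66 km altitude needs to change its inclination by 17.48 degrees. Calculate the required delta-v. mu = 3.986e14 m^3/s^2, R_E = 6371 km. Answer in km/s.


r = 10017.6600 km = 1.001766e+07 m
V = sqrt(mu/r) = 6307.9102 m/s
di = 17.48 deg = 0.3050836 rad
dV = 2*V*sin(di/2) = 2*6307.9102*sin(0.1525418)
dV = 1916.9850 m/s = 1.9170 km/s

1.9170 km/s


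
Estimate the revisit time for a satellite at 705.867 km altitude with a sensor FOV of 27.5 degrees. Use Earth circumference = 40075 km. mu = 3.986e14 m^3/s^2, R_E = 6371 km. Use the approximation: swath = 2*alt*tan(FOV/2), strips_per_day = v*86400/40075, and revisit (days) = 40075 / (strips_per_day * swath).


swath = 2*705.867*tan(0.2399828) = 345.4491 km
v = sqrt(mu/r) = 7504.9557 m/s = 7.5050 km/s
strips/day = v*86400/40075 = 7.5050*86400/40075 = 16.1804
coverage/day = strips * swath = 16.1804 * 345.4491 = 5589.4931 km
revisit = 40075 / 5589.4931 = 7.1697 days

7.1697 days


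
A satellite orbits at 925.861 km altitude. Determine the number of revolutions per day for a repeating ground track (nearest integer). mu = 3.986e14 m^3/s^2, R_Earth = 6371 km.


r = 7.296861e+06 m
T = 2*pi*sqrt(r^3/mu) = 6203.1935 s = 103.3866 min
revs/day = 1440 / 103.3866 = 13.9283
Rounded: 14 revolutions per day

14 revolutions per day


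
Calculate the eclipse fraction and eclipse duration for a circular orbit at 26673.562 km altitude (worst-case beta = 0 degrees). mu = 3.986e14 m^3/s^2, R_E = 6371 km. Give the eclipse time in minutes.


r = 33044.5620 km
T = 996.3455 min
Eclipse fraction = arcsin(R_E/r)/pi = arcsin(6371.0000/33044.5620)/pi
= arcsin(0.1928003)/pi = 0.06175694
Eclipse duration = 0.06175694 * 996.3455 = 61.5313 min

61.5313 minutes


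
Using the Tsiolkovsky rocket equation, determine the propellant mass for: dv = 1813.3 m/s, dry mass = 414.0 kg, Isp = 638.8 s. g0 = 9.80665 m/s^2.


ve = Isp * g0 = 638.8 * 9.80665 = 6264.488020 m/s
mass ratio = exp(dv/ve) = exp(1813.3/6264.488020) = 1.33570202
m_prop = m_dry * (mr - 1) = 414.0 * (1.33570202 - 1)
m_prop = 138.9806 kg

138.9806 kg


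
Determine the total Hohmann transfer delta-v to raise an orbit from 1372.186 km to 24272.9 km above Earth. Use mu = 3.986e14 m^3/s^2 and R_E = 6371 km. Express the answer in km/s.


r1 = 7743.1860 km = 7.743186e+06 m
r2 = 30643.9000 km = 3.06439e+07 m
dv1 = sqrt(mu/r1)*(sqrt(2*r2/(r1+r2)) - 1) = 1890.9562 m/s
dv2 = sqrt(mu/r2)*(1 - sqrt(2*r1/(r1+r2))) = 1315.8324 m/s
total dv = |dv1| + |dv2| = 1890.9562 + 1315.8324 = 3206.7886 m/s = 3.2068 km/s

3.2068 km/s


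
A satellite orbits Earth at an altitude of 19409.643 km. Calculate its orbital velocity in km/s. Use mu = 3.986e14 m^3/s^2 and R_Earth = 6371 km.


r = R_E + alt = 6371.0 + 19409.643 = 25780.6430 km = 2.5780643e+07 m
v = sqrt(mu/r) = sqrt(3.986e14 / 2.5780643e+07) = 3932.0748 m/s = 3.9321 km/s

3.9321 km/s


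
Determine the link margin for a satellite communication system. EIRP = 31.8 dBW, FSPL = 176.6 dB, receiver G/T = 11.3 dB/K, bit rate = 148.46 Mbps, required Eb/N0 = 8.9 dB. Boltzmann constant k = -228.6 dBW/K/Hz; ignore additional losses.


C/N0 = EIRP - FSPL + G/T - k = 31.8 - 176.6 + 11.3 - (-228.6)
C/N0 = 95.1000 dB-Hz
R_b = 148.46 Mbps = 1.4846e+08 bps -> 10*log10(R_b) = 81.7161 dB-Hz
Eb/N0 = C/N0 - 10*log10(R_b) = 95.1000 - 81.7161 = 13.3839 dB
Margin = Eb/N0 - Eb/N0_req = 13.3839 - 8.9 = 4.4839 dB (link closes)

4.4839 dB


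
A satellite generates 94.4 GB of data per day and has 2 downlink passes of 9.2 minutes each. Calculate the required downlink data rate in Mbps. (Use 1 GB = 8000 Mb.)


total contact time = 2 * 9.2 * 60 = 1104.0000 s
data = 94.4 GB = 755200.0000 Mb
rate = 755200.0000 / 1104.0000 = 684.0580 Mbps

684.0580 Mbps


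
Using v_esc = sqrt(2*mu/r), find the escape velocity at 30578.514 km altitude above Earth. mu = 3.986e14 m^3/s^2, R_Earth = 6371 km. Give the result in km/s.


r = 6371.0 + 30578.514 = 36949.5140 km = 3.6949514e+07 m
v_esc = sqrt(2*mu/r) = sqrt(2*3.986e14 / 3.6949514e+07)
v_esc = 4644.9311 m/s = 4.6449 km/s

4.6449 km/s


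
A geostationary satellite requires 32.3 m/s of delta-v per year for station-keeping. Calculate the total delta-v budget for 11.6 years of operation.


dV = rate * years = 32.3 * 11.6
dV = 374.6800 m/s

374.6800 m/s


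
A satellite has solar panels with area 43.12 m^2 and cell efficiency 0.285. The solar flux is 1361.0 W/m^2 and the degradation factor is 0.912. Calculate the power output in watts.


P = area * eta * S * degradation
P = 43.12 * 0.285 * 1361.0 * 0.912
P = 15253.7483 W

15253.7483 W


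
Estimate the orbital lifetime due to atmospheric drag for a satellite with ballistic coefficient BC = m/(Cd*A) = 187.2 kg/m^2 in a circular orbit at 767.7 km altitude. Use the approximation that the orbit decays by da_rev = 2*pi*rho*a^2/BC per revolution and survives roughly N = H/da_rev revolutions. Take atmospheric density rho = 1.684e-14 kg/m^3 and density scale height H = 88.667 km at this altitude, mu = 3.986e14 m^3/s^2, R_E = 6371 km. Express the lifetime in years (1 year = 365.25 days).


a = R_E + alt = 7138.7000 km = 7.1387e+06 m
da_rev = 2*pi*rho*a^2/BC = 2*pi*1.684e-14*(7.1387e+06)^2/187.2 = 0.0288041042 m per revolution
N = H/da_rev = 88667.0000 m / 0.0288041042 m = 3.0782766e+06 revolutions
P = 2*pi*sqrt(a^3/mu) = 6002.6071 s
lifetime = N*P = 3.0782766e+06 * 6002.6071 = 1.8477685e+10 s = 213862.0948 days
years = 213862.0948 / 365.25 = 585.5225 years

585.5225 years


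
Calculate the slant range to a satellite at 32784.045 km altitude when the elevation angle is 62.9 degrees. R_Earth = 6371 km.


h = 32784.045 km, el = 62.9 deg
d = -R_E*sin(el) + sqrt((R_E*sin(el))^2 + 2*R_E*h + h^2)
d = -6371.0000*sin(1.0978) + sqrt((6371.0000*0.8902128)^2 + 2*6371.0000*32784.045 + 32784.045^2)
d = 33375.7888 km

33375.7888 km


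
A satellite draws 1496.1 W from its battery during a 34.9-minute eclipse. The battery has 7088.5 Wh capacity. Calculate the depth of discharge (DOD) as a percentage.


E_used = P * t / 60 = 1496.1 * 34.9 / 60 = 870.2315 Wh
DOD = E_used / E_total * 100 = 870.2315 / 7088.5 * 100
DOD = 12.2767 %

12.2767 %


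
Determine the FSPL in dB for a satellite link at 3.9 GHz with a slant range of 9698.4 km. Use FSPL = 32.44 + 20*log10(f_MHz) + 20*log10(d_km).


f = 3.9 GHz = 3900.0000 MHz
d = 9698.4 km
FSPL = 32.44 + 20*log10(3900.0000) + 20*log10(9698.4)
FSPL = 32.44 + 71.8213 + 79.7340
FSPL = 183.9953 dB

183.9953 dB


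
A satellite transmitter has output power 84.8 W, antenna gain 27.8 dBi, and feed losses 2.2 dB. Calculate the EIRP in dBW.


Pt = 84.8 W = 19.2840 dBW
EIRP = Pt_dBW + Gt - losses = 19.2840 + 27.8 - 2.2 = 44.8840 dBW

44.8840 dBW


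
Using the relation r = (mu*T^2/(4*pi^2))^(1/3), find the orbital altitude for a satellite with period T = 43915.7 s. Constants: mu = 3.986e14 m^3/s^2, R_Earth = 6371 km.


T = 43915.7 s
r = (mu*T^2/(4*pi^2))^(1/3) = (3.986e14 * 43915.7^2 / (4*pi^2))^(1/3)
r = 2.6903311e+07 m = 26903.3106 km
alt = r - R_E = 26903.3106 - 6371 = 20532.3106 km

20532.3106 km


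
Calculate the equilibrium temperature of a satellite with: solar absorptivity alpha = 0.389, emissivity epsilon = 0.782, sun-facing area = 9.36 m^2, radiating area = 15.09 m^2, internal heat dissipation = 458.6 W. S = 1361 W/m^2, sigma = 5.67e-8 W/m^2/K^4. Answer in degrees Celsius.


Numerator = alpha*S*A_sun + Q_int = 0.389*1361*9.36 + 458.6 = 5414.0554 W
Denominator = eps*sigma*A_rad = 0.782*5.67e-8*15.09 = 6.6908155e-07 W/K^4
T^4 = 8.0917722e+09 K^4
T = 299.9238 K = 26.7738 C

26.7738 degrees Celsius


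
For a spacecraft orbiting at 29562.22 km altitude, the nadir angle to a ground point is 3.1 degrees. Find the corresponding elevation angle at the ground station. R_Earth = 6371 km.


r = R_E + alt = 35933.2200 km
Law of sines in the satellite / Earth-center / ground-point triangle:
  sin(nadir)/R_E = sin(90 + el)/r  =>  cos(el) = (r/R_E)*sin(nadir)
cos(el) = (35933.2200 / 6371.0000) * sin(3.1 deg) = 0.3050111
el = arccos(0.3050111) = 72.2412 deg
(Earth-central angle = 90 - nadir - el = 14.6588 deg)

72.2412 degrees


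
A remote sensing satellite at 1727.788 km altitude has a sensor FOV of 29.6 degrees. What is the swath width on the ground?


FOV = 29.6 deg = 0.5166175 rad
swath = 2 * alt * tan(FOV/2) = 2 * 1727.788 * tan(0.2583087)
swath = 2 * 1727.788 * 0.2642114
swath = 913.0026 km

913.0026 km


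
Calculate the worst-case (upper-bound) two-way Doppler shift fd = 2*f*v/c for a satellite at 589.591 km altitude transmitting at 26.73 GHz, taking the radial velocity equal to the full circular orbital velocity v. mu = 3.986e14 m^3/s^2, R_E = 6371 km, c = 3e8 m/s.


r = 6.960591e+06 m
v = sqrt(mu/r) = 7567.3808 m/s (worst-case radial velocity)
f = 26.73 GHz = 2.673e+10 Hz
fd = 2*f*v/c = 2*2.673e+10*7567.3808/3.0e+08
fd = 1.3485073e+06 Hz

1.3485e+06 Hz


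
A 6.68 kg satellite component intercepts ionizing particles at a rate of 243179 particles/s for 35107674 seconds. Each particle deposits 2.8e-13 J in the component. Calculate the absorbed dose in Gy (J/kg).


Total energy deposited = rate * time * E_per
  = 243179 * 35107674 * 2.8e-13 = 2.3905 J
Dose = E_total / mass = 2.3905 / 6.68
Dose = 0.3578571 Gy

0.3579 Gy


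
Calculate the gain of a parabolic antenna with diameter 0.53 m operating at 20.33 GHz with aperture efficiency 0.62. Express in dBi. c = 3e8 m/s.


lambda = c/f = 3e8 / 2.033e+10 = 0.01475652 m
G = eta*(pi*D/lambda)^2 = 0.62*(pi*0.53/0.01475652)^2
G = 7893.6056 (linear)
G = 10*log10(7893.6056) = 38.9728 dBi

38.9728 dBi


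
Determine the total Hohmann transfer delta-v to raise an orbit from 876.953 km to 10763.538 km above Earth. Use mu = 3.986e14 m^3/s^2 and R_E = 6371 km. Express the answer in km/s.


r1 = 7247.9530 km = 7.247953e+06 m
r2 = 17134.5380 km = 1.7134538e+07 m
dv1 = sqrt(mu/r1)*(sqrt(2*r2/(r1+r2)) - 1) = 1375.8549 m/s
dv2 = sqrt(mu/r2)*(1 - sqrt(2*r1/(r1+r2))) = 1104.2550 m/s
total dv = |dv1| + |dv2| = 1375.8549 + 1104.2550 = 2480.1099 m/s = 2.4801 km/s

2.4801 km/s


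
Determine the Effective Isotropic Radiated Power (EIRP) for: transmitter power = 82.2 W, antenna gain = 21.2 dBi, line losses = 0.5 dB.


Pt = 82.2 W = 19.1487 dBW
EIRP = Pt_dBW + Gt - losses = 19.1487 + 21.2 - 0.5 = 39.8487 dBW

39.8487 dBW


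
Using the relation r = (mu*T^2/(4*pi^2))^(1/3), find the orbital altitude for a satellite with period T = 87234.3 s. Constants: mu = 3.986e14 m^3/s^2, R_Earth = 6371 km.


T = 87234.3 s
r = (mu*T^2/(4*pi^2))^(1/3) = (3.986e14 * 87234.3^2 / (4*pi^2))^(1/3)
r = 4.2512571e+07 m = 42512.5713 km
alt = r - R_E = 42512.5713 - 6371 = 36141.5713 km

36141.5713 km


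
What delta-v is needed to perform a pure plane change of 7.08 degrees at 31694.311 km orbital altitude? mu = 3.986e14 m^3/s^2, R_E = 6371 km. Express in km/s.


r = 38065.3110 km = 3.8065311e+07 m
V = sqrt(mu/r) = 3235.9660 m/s
di = 7.08 deg = 0.1235693 rad
dV = 2*V*sin(di/2) = 2*3235.9660*sin(0.06178466)
dV = 399.6117 m/s = 0.3996117 km/s

0.3996 km/s


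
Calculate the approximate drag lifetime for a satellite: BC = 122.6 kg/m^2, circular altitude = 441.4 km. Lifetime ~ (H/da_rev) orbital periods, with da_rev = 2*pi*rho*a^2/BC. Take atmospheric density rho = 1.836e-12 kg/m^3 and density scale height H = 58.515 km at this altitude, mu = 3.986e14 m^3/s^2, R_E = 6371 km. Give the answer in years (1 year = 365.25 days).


a = R_E + alt = 6812.4000 km = 6.8124e+06 m
da_rev = 2*pi*rho*a^2/BC = 2*pi*1.836e-12*(6.8124e+06)^2/122.6 = 4.366790 m per revolution
N = H/da_rev = 58515.0000 m / 4.366790 m = 13400.0017 revolutions
P = 2*pi*sqrt(a^3/mu) = 5595.7903 s
lifetime = N*P = 13400.0017 * 5595.7903 = 7.49836e+07 s = 867.8657 days
years = 867.8657 / 365.25 = 2.3761 years

2.3761 years
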